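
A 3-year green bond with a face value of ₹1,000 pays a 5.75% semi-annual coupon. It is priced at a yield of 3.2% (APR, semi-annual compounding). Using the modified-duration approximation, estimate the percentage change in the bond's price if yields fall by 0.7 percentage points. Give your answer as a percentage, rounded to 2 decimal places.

+1.93%

Periodic yield y = 0.016. Modified duration first:
  t   CF        PV=CF/(1+0.016)^t    t·PV
  1        28.75        28.2972        28.2972
  2        28.75        27.8516        55.7032
  3        28.75        27.4130        82.2390
  4        28.75        26.9813       107.9252
  5        28.75        26.5564       132.7820
  6     1,028.75       935.2928     5,611.7569
  Σ                  1,072.3924     6,018.7037
P = 1,072.3924; D_Mac = 5.61241 half-year periods = 2.80620 yrs; D_mod = 2.80620/(1+0.016) = 2.76201 yrs.
ΔP/P ≈ -D_mod · Δy = -2.76201 × (-0.007) = +0.019334 = +1.9334%.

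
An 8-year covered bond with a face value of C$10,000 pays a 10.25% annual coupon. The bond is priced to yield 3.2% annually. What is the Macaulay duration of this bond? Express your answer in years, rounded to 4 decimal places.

Periodic yield y = 0.032. Discount each cash flow and weight by its year:
  t   CF        PV=CF/(1+0.032)^t    t·PV
  1     1,025.00       993.2171       993.2171
  2     1,025.00       962.4196     1,924.8393
  3     1,025.00       932.5772     2,797.7315
  4     1,025.00       903.6600     3,614.6401
  5     1,025.00       875.6396     4,378.1978
  6     1,025.00       848.4880     5,090.9277
  7     1,025.00       822.1783     5,755.2478
  8    11,025.00     8,569.2146    68,553.7169
  Σ                 14,907.3943    93,108.5182
Price P = Σ PV = 14,907.3943.
Macaulay duration = Σ(t·PV) / P = 93,108.5182 / 14,907.3943 = 6.24579 years.

6.2458 years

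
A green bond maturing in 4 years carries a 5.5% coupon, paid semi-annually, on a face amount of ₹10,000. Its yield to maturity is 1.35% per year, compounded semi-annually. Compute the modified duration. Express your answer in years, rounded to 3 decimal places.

Periodic yield y = 0.00675. First find Macaulay duration:
  t   CF        PV=CF/(1+0.00675)^t    t·PV
  1       275.00       273.1562       273.1562
  2       275.00       271.3248       542.6495
  3       275.00       269.5056       808.5168
  4       275.00       267.6986     1,070.7945
  5       275.00       265.9038     1,329.5189
  6       275.00       264.1210     1,584.7257
  7       275.00       262.3501     1,836.4507
  8    10,275.00     9,736.6313    77,893.0503
  Σ                 11,610.6913    85,338.8626
P = 11,610.6913; Macaulay duration = 85,338.8626 / 11,610.6913 = 7.35002 half-year periods = 3.67501 years.
Modified duration = D_Mac / (1 + y) = 3.67501 / 1.00675 = 3.65037 years.

3.650 years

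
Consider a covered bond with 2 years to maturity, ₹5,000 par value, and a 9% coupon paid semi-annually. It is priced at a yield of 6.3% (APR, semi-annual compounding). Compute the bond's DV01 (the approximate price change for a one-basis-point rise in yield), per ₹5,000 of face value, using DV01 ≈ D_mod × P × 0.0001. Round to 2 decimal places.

₹0.96

Periodic yield y = 0.0315.
  t   CF        PV=CF/(1+0.0315)^t    t·PV
  1       225.00       218.1289       218.1289
  2       225.00       211.4677       422.9354
  3       225.00       205.0099       615.0297
  4     5,225.00     4,615.4002    18,461.6008
  Σ                  5,250.0067    19,717.6949
P = 5,250.0067; D_Mac = 3.75575 half-year periods = 1.87787 yrs; D_mod = 1.82053 yrs.
DV01 ≈ 1.82053 × 5,250.0067 × 0.0001 = 0.955778.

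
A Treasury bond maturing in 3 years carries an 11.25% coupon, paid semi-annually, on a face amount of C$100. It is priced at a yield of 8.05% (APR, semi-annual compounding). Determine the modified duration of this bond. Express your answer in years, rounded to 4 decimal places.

Periodic yield y = 0.04025. First find Macaulay duration:
  t   CF        PV=CF/(1+0.04025)^t    t·PV
  1        5.625         5.4074         5.4074
  2        5.625         5.1981        10.3963
  3        5.625         4.9970        14.9910
  4        5.625         4.8037        19.2146
  5        5.625         4.6178        23.0889
  6      105.625        83.3567       500.1400
  Σ                    108.3806       573.2382
P = 108.3806; Macaulay duration = 573.2382 / 108.3806 = 5.28912 half-year periods = 2.64456 years.
Modified duration = D_Mac / (1 + y) = 2.64456 / 1.04025 = 2.54224 years.

2.5422 years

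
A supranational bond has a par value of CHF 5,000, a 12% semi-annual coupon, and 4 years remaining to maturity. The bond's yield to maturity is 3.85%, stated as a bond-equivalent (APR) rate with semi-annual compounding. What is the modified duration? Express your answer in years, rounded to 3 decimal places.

Periodic yield y = 0.01925. First find Macaulay duration:
  t   CF        PV=CF/(1+0.01925)^t    t·PV
  1       300.00       294.3341       294.3341
  2       300.00       288.7751       577.5503
  3       300.00       283.3212       849.9636
  4       300.00       277.9703     1,111.8811
  5       300.00       272.7204     1,363.6021
  6       300.00       267.5697     1,605.4182
  7       300.00       262.5163     1,837.6138
  8     5,300.00     4,550.1960    36,401.5684
  Σ                  6,497.4031    44,041.9317
P = 6,497.4031; Macaulay duration = 44,041.9317 / 6,497.4031 = 6.77839 half-year periods = 3.38919 years.
Modified duration = D_Mac / (1 + y) = 3.38919 / 1.01925 = 3.32519 years.

3.325 years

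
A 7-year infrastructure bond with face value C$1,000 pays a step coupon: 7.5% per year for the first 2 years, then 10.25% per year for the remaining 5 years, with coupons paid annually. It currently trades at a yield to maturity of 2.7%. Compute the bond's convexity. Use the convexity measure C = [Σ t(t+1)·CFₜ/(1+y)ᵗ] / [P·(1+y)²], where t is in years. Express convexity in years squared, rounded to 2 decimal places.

40.74

With y = 0.027:
  t   CF        PV=CF/(1+0.027)^t    t·PV        t(t+1)·PV
  1        75.00        73.0282        73.0282         146.0565
  2        75.00        71.1083       142.2166         426.6499
  3       102.50        94.6264       283.8793       1,135.5174
  4       102.50        92.1387       368.5548       1,842.7740
  5       102.50        89.7164       448.5818       2,691.4908
  6       102.50        87.3577       524.1462       3,669.0235
  7     1,102.50       914.9250     6,404.4750      51,235.7998
  Σ                  1,422.9008     8,244.8820      61,147.3119
P = 1,422.9008.
Convexity = Σ t(t+1)·PV / [P·(1+y)²] = 61,147.3119 / (1,422.9008 × 1.054729) = 40.74383.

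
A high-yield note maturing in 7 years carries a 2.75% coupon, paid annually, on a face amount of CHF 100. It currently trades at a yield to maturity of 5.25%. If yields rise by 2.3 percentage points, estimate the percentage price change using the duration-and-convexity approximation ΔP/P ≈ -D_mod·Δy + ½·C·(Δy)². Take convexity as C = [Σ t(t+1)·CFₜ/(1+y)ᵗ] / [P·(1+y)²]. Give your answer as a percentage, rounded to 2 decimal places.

With y = 0.0525:
  t   CF        PV=CF/(1+0.0525)^t    t·PV        t(t+1)·PV
  1         2.75         2.6128         2.6128           5.2257
  2         2.75         2.4825         4.9650          14.8950
  3         2.75         2.3587         7.0760          28.3040
  4         2.75         2.2410         8.9640          44.8202
  5         2.75         2.1292        10.6461          63.8768
  6         2.75         2.0230        12.1381          84.9668
  7       102.75        71.8170       502.7188       4,021.7505
  Σ                     85.6642       549.1209       4,263.8390
P = 85.6642; D_Mac = 6.41015 yrs; D_mod = 6.09041 yrs; C = 44.93214.
Duration effect: -6.09041 × (+0.023) = -0.140079
Convexity effect: 0.5 × 44.93214 × (0.023)² = +0.0118846
ΔP/P ≈ -0.140079 + 0.0118846 = -0.128195 = -12.8195%.

-12.82%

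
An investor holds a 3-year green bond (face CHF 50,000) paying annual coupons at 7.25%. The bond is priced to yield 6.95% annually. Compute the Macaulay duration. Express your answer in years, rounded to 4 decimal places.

2.8026 years

Periodic yield y = 0.0695. Discount each cash flow and weight by its year:
  t   CF        PV=CF/(1+0.0695)^t    t·PV
  1     3,625.00     3,389.4343     3,389.4343
  2     3,625.00     3,169.1765     6,338.3531
  3    53,625.00    43,835.3964   131,506.1893
  Σ                 50,394.0073   141,233.9767
Price P = Σ PV = 50,394.0073.
Macaulay duration = Σ(t·PV) / P = 141,233.9767 / 50,394.0073 = 2.80259 years.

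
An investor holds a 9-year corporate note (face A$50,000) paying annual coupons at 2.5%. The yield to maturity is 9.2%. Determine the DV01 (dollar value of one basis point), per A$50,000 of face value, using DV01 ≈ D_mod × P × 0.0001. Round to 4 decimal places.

Periodic yield y = 0.092.
  t   CF        PV=CF/(1+0.092)^t    t·PV
  1     1,250.00     1,144.6886     1,144.6886
  2     1,250.00     1,048.2497     2,096.4993
  3     1,250.00       959.9356     2,879.8068
  4     1,250.00       879.0619     3,516.2476
  5     1,250.00       805.0017     4,025.0087
  6     1,250.00       737.1811     4,423.0865
  7     1,250.00       675.0743     4,725.5198
  8     1,250.00       618.1999     4,945.5989
  9    51,250.00    23,210.8008   208,897.2072
  Σ                 30,078.1936   236,653.6635
P = 30,078.1936; D_Mac = 7.86795 yrs; D_mod = 7.20508 yrs.
DV01 ≈ 7.20508 × 30,078.1936 × 0.0001 = 21.671581.

A$21.6716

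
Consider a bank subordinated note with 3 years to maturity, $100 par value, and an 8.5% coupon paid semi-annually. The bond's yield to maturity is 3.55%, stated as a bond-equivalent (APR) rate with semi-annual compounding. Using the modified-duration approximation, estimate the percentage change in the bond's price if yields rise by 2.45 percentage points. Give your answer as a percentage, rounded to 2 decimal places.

-6.58%

Periodic yield y = 0.01775. Modified duration first:
  t   CF        PV=CF/(1+0.01775)^t    t·PV
  1         4.25         4.1759         4.1759
  2         4.25         4.1030         8.2061
  3         4.25         4.0315        12.0945
  4         4.25         3.9612        15.8447
  5         4.25         3.8921        19.4605
  6       104.25        93.8057       562.8344
  Σ                    113.9694       622.6161
P = 113.9694; D_Mac = 5.46301 half-year periods = 2.73150 yrs; D_mod = 2.73150/(1+0.01775) = 2.68387 yrs.
ΔP/P ≈ -D_mod · Δy = -2.68387 × (+0.0245) = -0.065755 = -6.5755%.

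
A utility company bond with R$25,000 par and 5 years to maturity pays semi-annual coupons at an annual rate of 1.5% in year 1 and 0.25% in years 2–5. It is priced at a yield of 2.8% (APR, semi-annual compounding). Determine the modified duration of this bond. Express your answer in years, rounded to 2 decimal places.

Periodic yield y = 0.014. First find Macaulay duration:
  t   CF        PV=CF/(1+0.014)^t    t·PV
  1       187.50       184.9112       184.9112
  2       187.50       182.3582       364.7165
  3        31.25        29.9734        89.9202
  4        31.25        29.5596       118.2383
  5        31.25        29.1515       145.7573
  6        31.25        28.7490       172.4938
  7        31.25        28.3520       198.4643
  8        31.25        27.9606       223.6847
  9        31.25        27.5745       248.1709
  10   25,031.25    21,782.2625   217,822.6252
  Σ                 22,350.8526   219,568.9825
P = 22,350.8526; Macaulay duration = 219,568.9825 / 22,350.8526 = 9.82374 half-year periods = 4.91187 years.
Modified duration = D_Mac / (1 + y) = 4.91187 / 1.014 = 4.84405 years.

4.84 years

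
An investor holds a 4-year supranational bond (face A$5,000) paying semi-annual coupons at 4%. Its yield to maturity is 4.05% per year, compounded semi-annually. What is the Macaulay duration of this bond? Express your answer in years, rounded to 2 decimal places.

3.74 years

Periodic yield y = 0.02025. Discount each cash flow and weight by its period:
  t   CF        PV=CF/(1+0.02025)^t    t·PV
  1       100.00        98.0152        98.0152
  2       100.00        96.0698       192.1396
  3       100.00        94.1630       282.4889
  4       100.00        92.2940       369.1761
  5       100.00        90.4622       452.3108
  6       100.00        88.6667       532.0000
  7       100.00        86.9068       608.3476
  8     5,100.00     4,344.2754    34,754.2032
  Σ                  4,990.8530    37,288.6814
Price P = Σ PV = 4,990.8530.
Macaulay duration = Σ(t·PV) / P = 37,288.6814 / 4,990.8530 = 7.47140 half-year periods.
In years: 7.47140 / 2 = 3.73570 years.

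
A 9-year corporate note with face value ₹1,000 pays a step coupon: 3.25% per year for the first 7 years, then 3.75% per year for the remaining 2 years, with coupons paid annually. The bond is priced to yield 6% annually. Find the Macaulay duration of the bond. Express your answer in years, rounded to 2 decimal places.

Periodic yield y = 0.06. Discount each cash flow and weight by its year:
  t   CF        PV=CF/(1+0.06)^t    t·PV
  1        32.50        30.6604        30.6604
  2        32.50        28.9249        57.8498
  3        32.50        27.2876        81.8629
  4        32.50        25.7430       102.9722
  5        32.50        24.2859       121.4295
  6        32.50        22.9112       137.4673
  7        32.50        21.6144       151.3005
  8        37.50        23.5280       188.2237
  9     1,037.50       614.0947     5,526.8519
  Σ                    819.0500     6,398.6181
Price P = Σ PV = 819.0500.
Macaulay duration = Σ(t·PV) / P = 6,398.6181 / 819.0500 = 7.81224 years.

7.81 years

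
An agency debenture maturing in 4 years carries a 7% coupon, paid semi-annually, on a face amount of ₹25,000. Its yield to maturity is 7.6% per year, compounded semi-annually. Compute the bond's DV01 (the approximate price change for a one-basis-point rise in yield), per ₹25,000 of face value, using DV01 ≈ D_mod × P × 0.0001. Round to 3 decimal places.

Periodic yield y = 0.038.
  t   CF        PV=CF/(1+0.038)^t    t·PV
  1       875.00       842.9672       842.9672
  2       875.00       812.1072     1,624.2143
  3       875.00       782.3769     2,347.1306
  4       875.00       753.7349     3,014.9397
  5       875.00       726.1415     3,630.7077
  6       875.00       699.5583     4,197.3500
  7       875.00       673.9483     4,717.6381
  8    25,875.00    19,200.0133   153,600.1067
  Σ                 24,490.8477   173,975.0543
P = 24,490.8477; D_Mac = 7.10368 half-year periods = 3.55184 yrs; D_mod = 3.42181 yrs.
DV01 ≈ 3.42181 × 24,490.8477 × 0.0001 = 8.380301.

₹8.380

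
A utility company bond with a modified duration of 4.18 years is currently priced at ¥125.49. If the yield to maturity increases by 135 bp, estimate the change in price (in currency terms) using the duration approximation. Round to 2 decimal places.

-¥7.08

Duration approximation: ΔP/P ≈ -D_mod · Δy = -4.18 × (+0.0135) = -0.056430.
ΔP ≈ 125.49 × (-0.056430) = -7.0814007.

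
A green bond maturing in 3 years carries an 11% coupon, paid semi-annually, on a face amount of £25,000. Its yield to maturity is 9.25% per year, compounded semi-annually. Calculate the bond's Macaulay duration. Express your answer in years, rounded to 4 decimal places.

Periodic yield y = 0.04625. Discount each cash flow and weight by its period:
  t   CF        PV=CF/(1+0.04625)^t    t·PV
  1     1,375.00     1,314.2174     1,314.2174
  2     1,375.00     1,256.1218     2,512.2436
  3     1,375.00     1,200.5943     3,601.7830
  4     1,375.00     1,147.5215     4,590.0858
  5     1,375.00     1,096.7947     5,483.9735
  6    26,375.00    20,108.4985   120,650.9908
  Σ                 26,123.7482   138,153.2941
Price P = Σ PV = 26,123.7482.
Macaulay duration = Σ(t·PV) / P = 138,153.2941 / 26,123.7482 = 5.28842 half-year periods.
In years: 5.28842 / 2 = 2.64421 years.

2.6442 years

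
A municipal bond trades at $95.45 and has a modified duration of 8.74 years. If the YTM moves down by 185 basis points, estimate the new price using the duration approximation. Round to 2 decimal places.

Duration approximation: ΔP/P ≈ -D_mod · Δy = -8.74 × (-0.0185) = +0.161690.
New price ≈ 95.45 × (1 + 0.161690) = 110.8833105.

$110.88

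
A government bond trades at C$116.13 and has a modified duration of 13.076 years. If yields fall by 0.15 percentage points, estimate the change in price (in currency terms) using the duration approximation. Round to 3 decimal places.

Duration approximation: ΔP/P ≈ -D_mod · Δy = -13.076 × (-0.0015) = +0.019614.
ΔP ≈ 116.13 × (+0.019614) = +2.27777382.

+C$2.278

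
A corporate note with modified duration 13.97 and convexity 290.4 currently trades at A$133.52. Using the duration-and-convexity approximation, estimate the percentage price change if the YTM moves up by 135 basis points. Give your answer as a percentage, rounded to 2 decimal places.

Duration effect: -D_mod·Δy = -13.97 × (+0.0135) = -0.188595
Convexity effect: ½·C·(Δy)² = 0.5 × 290.4 × (0.0135)² = +0.0264627
ΔP/P ≈ -0.188595 + 0.0264627 = -0.1621323
= -16.21323%.

-16.21%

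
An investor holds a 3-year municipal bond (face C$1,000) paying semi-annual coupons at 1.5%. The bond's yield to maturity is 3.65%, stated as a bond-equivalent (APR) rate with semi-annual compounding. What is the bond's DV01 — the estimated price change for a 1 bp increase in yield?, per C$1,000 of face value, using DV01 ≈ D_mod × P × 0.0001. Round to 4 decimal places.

C$0.2715

Periodic yield y = 0.01825.
  t   CF        PV=CF/(1+0.01825)^t    t·PV
  1         7.50         7.3656         7.3656
  2         7.50         7.2336        14.4671
  3         7.50         7.1039        21.3118
  4         7.50         6.9766        27.9064
  5         7.50         6.8516        34.2578
  6     1,007.50       903.8962     5,423.3770
  Σ                    939.4274     5,528.6856
P = 939.4274; D_Mac = 5.88517 half-year periods = 2.94258 yrs; D_mod = 2.88984 yrs.
DV01 ≈ 2.88984 × 939.4274 × 0.0001 = 0.271480.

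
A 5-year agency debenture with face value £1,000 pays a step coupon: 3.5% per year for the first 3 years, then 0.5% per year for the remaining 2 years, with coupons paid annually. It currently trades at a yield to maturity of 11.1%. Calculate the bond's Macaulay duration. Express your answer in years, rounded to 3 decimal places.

Periodic yield y = 0.111. Discount each cash flow and weight by its year:
  t   CF        PV=CF/(1+0.111)^t    t·PV
  1        35.00        31.5032        31.5032
  2        35.00        28.3557        56.7113
  3        35.00        25.5227        76.5680
  4         5.00         3.2818        13.1273
  5     1,005.00       593.7393     2,968.6963
  Σ                    682.4025     3,146.6060
Price P = Σ PV = 682.4025.
Macaulay duration = Σ(t·PV) / P = 3,146.6060 / 682.4025 = 4.61107 years.

4.611 years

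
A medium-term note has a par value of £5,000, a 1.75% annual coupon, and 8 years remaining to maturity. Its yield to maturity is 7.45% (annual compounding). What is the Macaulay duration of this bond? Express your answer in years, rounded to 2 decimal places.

7.40 years

Periodic yield y = 0.0745. Discount each cash flow and weight by its year:
  t   CF        PV=CF/(1+0.0745)^t    t·PV
  1        87.50        81.4332        81.4332
  2        87.50        75.7871       151.5742
  3        87.50        70.5324       211.5973
  4        87.50        65.6421       262.5683
  5        87.50        61.0908       305.4541
  6        87.50        56.8551       341.1307
  7        87.50        52.9131       370.3916
  8     5,087.50     2,863.2091    22,905.6727
  Σ                  3,327.4629    24,629.8221
Price P = Σ PV = 3,327.4629.
Macaulay duration = Σ(t·PV) / P = 24,629.8221 / 3,327.4629 = 7.40198 years.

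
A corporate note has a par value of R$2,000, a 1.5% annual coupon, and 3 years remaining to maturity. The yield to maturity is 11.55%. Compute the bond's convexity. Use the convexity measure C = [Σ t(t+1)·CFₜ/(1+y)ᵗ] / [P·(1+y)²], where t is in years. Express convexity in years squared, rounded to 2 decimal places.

9.42

With y = 0.1155:
  t   CF        PV=CF/(1+0.1155)^t    t·PV        t(t+1)·PV
  1        30.00        26.8938        26.8938          53.7875
  2        30.00        24.1092        48.2183         144.6550
  3     2,030.00     1,462.4712     4,387.4135      17,549.6541
  Σ                  1,513.4741     4,462.5256      17,748.0966
P = 1,513.4741.
Convexity = Σ t(t+1)·PV / [P·(1+y)²] = 17,748.0966 / (1,513.4741 × 1.244340) = 9.42405.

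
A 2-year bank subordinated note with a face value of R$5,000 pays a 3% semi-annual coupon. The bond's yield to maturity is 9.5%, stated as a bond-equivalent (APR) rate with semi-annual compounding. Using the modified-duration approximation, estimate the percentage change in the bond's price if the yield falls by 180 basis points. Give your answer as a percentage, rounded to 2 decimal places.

Periodic yield y = 0.0475. Modified duration first:
  t   CF        PV=CF/(1+0.0475)^t    t·PV
  1        75.00        71.5990        71.5990
  2        75.00        68.3523       136.7046
  3        75.00        65.2528       195.7584
  4     5,075.00     4,215.2168    16,860.8673
  Σ                  4,420.4210    17,264.9294
P = 4,420.4210; D_Mac = 3.90572 half-year periods = 1.95286 yrs; D_mod = 1.95286/(1+0.0475) = 1.86431 yrs.
ΔP/P ≈ -D_mod · Δy = -1.86431 × (-0.018) = +0.033558 = +3.3558%.

+3.36%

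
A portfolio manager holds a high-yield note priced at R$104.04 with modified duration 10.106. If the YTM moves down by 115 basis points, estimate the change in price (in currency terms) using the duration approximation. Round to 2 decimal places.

+R$12.09

Duration approximation: ΔP/P ≈ -D_mod · Δy = -10.106 × (-0.0115) = +0.116219.
ΔP ≈ 104.04 × (+0.116219) = +12.09142476.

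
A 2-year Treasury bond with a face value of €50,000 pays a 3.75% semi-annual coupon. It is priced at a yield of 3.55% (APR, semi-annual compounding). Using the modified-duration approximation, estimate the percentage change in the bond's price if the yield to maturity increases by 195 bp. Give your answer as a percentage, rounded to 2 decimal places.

-3.73%

Periodic yield y = 0.01775. Modified duration first:
  t   CF        PV=CF/(1+0.01775)^t    t·PV
  1       937.50       921.1496       921.1496
  2       937.50       905.0843     1,810.1687
  3       937.50       889.2993     2,667.8979
  4    50,937.50    47,475.8973   189,903.5893
  Σ                 50,191.4305   195,302.8054
P = 50,191.4305; D_Mac = 3.89116 half-year periods = 1.94558 yrs; D_mod = 1.94558/(1+0.01775) = 1.91165 yrs.
ΔP/P ≈ -D_mod · Δy = -1.91165 × (+0.0195) = -0.037277 = -3.7277%.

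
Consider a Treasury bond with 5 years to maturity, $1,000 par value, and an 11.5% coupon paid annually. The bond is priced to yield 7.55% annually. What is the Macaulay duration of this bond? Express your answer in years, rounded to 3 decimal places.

Periodic yield y = 0.0755. Discount each cash flow and weight by its year:
  t   CF        PV=CF/(1+0.0755)^t    t·PV
  1       115.00       106.9270       106.9270
  2       115.00        99.4207       198.8415
  3       115.00        92.4414       277.3243
  4       115.00        85.9520       343.8082
  5     1,115.00       774.8592     3,874.2960
  Σ                  1,159.6004     4,801.1969
Price P = Σ PV = 1,159.6004.
Macaulay duration = Σ(t·PV) / P = 4,801.1969 / 1,159.6004 = 4.14039 years.

4.140 years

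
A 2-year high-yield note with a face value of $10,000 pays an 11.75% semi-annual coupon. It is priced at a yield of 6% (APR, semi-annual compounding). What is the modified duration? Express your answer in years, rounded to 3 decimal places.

1.795 years

Periodic yield y = 0.03. First find Macaulay duration:
  t   CF        PV=CF/(1+0.03)^t    t·PV
  1       587.50       570.3883       570.3883
  2       587.50       553.7751     1,107.5502
  3       587.50       537.6457     1,612.9372
  4    10,587.50     9,406.8566    37,627.4265
  Σ                 11,068.6658    40,918.3022
P = 11,068.6658; Macaulay duration = 40,918.3022 / 11,068.6658 = 3.69677 half-year periods = 1.84838 years.
Modified duration = D_Mac / (1 + y) = 1.84838 / 1.03 = 1.79455 years.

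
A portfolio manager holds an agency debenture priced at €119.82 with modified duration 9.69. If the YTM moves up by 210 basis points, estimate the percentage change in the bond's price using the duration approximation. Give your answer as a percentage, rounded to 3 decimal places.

-20.349%

Duration approximation: ΔP/P ≈ -D_mod · Δy = -9.69 × (+0.021) = -0.203490.
As a percentage: -20.3490%.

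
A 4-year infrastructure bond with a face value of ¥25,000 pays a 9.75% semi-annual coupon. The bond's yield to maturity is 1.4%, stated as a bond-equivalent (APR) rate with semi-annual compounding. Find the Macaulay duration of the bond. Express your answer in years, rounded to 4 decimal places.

3.4950 years

Periodic yield y = 0.007. Discount each cash flow and weight by its period:
  t   CF        PV=CF/(1+0.007)^t    t·PV
  1     1,218.75     1,210.2781     1,210.2781
  2     1,218.75     1,201.8650     2,403.7300
  3     1,218.75     1,193.5104     3,580.5313
  4     1,218.75     1,185.2139     4,740.8557
  5     1,218.75     1,176.9751     5,884.8755
  6     1,218.75     1,168.7935     7,012.7613
  7     1,218.75     1,160.6689     8,124.6821
  8    26,218.75    24,795.6911   198,365.5291
  Σ                 33,092.9961   231,323.2430
Price P = Σ PV = 33,092.9961.
Macaulay duration = Σ(t·PV) / P = 231,323.2430 / 33,092.9961 = 6.99010 half-year periods.
In years: 6.99010 / 2 = 3.49505 years.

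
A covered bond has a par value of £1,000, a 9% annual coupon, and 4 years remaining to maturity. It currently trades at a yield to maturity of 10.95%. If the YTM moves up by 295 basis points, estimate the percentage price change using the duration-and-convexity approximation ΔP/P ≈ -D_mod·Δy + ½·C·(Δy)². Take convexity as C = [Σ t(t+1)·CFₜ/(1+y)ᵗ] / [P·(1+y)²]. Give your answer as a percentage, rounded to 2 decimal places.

-8.75%

With y = 0.1095:
  t   CF        PV=CF/(1+0.1095)^t    t·PV        t(t+1)·PV
  1        90.00        81.1176        81.1176         162.2352
  2        90.00        73.1119       146.2237         438.6712
  3        90.00        65.8962       197.6887         790.7548
  4     1,090.00       719.3119     2,877.2478      14,386.2389
  Σ                    939.4377     3,302.2778      15,777.9001
P = 939.4377; D_Mac = 3.51516 yrs; D_mod = 3.16824 yrs; C = 13.64353.
Duration effect: -3.16824 × (+0.0295) = -0.093463
Convexity effect: 0.5 × 13.64353 × (0.0295)² = +0.0059366
ΔP/P ≈ -0.093463 + 0.0059366 = -0.087526 = -8.7526%.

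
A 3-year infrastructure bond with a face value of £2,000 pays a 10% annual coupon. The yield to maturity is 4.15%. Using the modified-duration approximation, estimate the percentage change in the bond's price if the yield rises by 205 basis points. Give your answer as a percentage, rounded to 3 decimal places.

Periodic yield y = 0.0415. Modified duration first:
  t   CF        PV=CF/(1+0.0415)^t    t·PV
  1       200.00       192.0307       192.0307
  2       200.00       184.3790       368.7580
  3     2,200.00     1,947.3538     5,842.0613
  Σ                  2,323.7635     6,402.8501
P = 2,323.7635; D_Mac = 2.75538 yrs; D_mod = 2.75538/(1+0.0415) = 2.64559 yrs.
ΔP/P ≈ -D_mod · Δy = -2.64559 × (+0.0205) = -0.054235 = -5.4235%.

-5.423%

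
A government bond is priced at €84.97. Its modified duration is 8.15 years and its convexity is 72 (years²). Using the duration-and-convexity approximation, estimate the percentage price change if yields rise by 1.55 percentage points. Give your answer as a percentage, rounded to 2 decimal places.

-11.77%

Duration effect: -D_mod·Δy = -8.15 × (+0.0155) = -0.126325
Convexity effect: ½·C·(Δy)² = 0.5 × 72 × (0.0155)² = +0.0086490
ΔP/P ≈ -0.126325 + 0.0086490 = -0.117676
= -11.7676%.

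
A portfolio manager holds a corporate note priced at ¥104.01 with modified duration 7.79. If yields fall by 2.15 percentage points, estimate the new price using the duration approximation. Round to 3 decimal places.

¥121.430

Duration approximation: ΔP/P ≈ -D_mod · Δy = -7.79 × (-0.0215) = +0.167485.
New price ≈ 104.01 × (1 + 0.167485) = 121.43011485.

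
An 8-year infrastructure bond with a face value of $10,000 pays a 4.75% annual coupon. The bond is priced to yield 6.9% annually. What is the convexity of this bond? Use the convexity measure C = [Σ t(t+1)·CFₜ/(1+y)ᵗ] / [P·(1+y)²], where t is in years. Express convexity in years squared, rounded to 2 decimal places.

With y = 0.069:
  t   CF        PV=CF/(1+0.069)^t    t·PV        t(t+1)·PV
  1       475.00       444.3405       444.3405         888.6810
  2       475.00       415.6600       831.3199       2,493.9598
  3       475.00       388.8307     1,166.4920       4,665.9678
  4       475.00       363.7331     1,454.9323       7,274.6614
  5       475.00       340.2554     1,701.2772      10,207.6633
  6       475.00       318.2932     1,909.7593      13,368.3150
  7       475.00       297.7486     2,084.2399      16,673.9195
  8    10,475.00     6,142.3193    49,138.5545     442,246.9907
  Σ                  8,711.1807    58,730.9156     497,820.1585
P = 8,711.1807.
Convexity = Σ t(t+1)·PV / [P·(1+y)²] = 497,820.1585 / (8,711.1807 × 1.142761) = 50.00806.

50.01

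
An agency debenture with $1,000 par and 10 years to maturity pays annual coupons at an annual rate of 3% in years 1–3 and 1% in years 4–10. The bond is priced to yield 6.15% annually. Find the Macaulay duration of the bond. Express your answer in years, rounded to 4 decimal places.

Periodic yield y = 0.0615. Discount each cash flow and weight by its year:
  t   CF        PV=CF/(1+0.0615)^t    t·PV
  1        30.00        28.2619        28.2619
  2        30.00        26.6245        53.2490
  3        30.00        25.0819        75.2458
  4        10.00         7.8763        31.5050
  5        10.00         7.4199        37.0997
  6        10.00         6.9900        41.9403
  7        10.00         6.5851        46.0954
  8        10.00         6.2035        49.6284
  9        10.00         5.8441        52.5972
  10    1,010.00       556.0597     5,560.5966
  Σ                    676.9470     5,976.2193
Price P = Σ PV = 676.9470.
Macaulay duration = Σ(t·PV) / P = 5,976.2193 / 676.9470 = 8.82819 years.

8.8282 years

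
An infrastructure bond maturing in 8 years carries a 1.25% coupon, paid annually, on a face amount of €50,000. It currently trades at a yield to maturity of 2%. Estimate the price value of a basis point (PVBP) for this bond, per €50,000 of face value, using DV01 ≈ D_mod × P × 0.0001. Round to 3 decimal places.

€35.443

Periodic yield y = 0.02.
  t   CF        PV=CF/(1+0.02)^t    t·PV
  1       625.00       612.7451       612.7451
  2       625.00       600.7305     1,201.4610
  3       625.00       588.9515     1,766.8544
  4       625.00       577.4034     2,309.6136
  5       625.00       566.0818     2,830.4088
  6       625.00       554.9821     3,329.8927
  7       625.00       544.1001     3,808.7008
  8    50,625.00    43,207.9500   345,663.6003
  Σ                 47,252.9445   361,523.2766
P = 47,252.9445; D_Mac = 7.65081 yrs; D_mod = 7.50079 yrs.
DV01 ≈ 7.50079 × 47,252.9445 × 0.0001 = 35.443458.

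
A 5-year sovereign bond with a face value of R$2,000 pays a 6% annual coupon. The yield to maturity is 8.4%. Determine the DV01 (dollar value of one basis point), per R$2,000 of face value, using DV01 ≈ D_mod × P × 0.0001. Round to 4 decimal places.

Periodic yield y = 0.084.
  t   CF        PV=CF/(1+0.084)^t    t·PV
  1       120.00       110.7011       110.7011
  2       120.00       102.1228       204.2456
  3       120.00        94.2092       282.6277
  4       120.00        86.9089       347.6355
  5     2,120.00     1,416.4115     7,082.0576
  Σ                  1,810.3535     8,027.2674
P = 1,810.3535; D_Mac = 4.43409 yrs; D_mod = 4.09049 yrs.
DV01 ≈ 4.09049 × 1,810.3535 × 0.0001 = 0.740523.

R$0.7405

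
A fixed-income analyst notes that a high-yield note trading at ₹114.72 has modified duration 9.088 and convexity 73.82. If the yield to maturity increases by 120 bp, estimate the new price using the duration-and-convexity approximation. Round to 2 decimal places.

Duration effect: -D_mod·Δy = -9.088 × (+0.012) = -0.109056
Convexity effect: ½·C·(Δy)² = 0.5 × 73.82 × (0.012)² = +0.00531504
ΔP/P ≈ -0.109056 + 0.00531504 = -0.10374096
New price ≈ 114.72 × (1 - 0.10374096) = 102.8188370688.

₹102.82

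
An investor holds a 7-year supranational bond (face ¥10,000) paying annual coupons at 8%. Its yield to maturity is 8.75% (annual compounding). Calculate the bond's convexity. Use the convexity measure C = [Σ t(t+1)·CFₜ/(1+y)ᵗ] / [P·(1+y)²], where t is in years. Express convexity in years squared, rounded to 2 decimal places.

With y = 0.0875:
  t   CF        PV=CF/(1+0.0875)^t    t·PV        t(t+1)·PV
  1       800.00       735.6322       735.6322       1,471.2644
  2       800.00       676.4434     1,352.8868       4,058.6603
  3       800.00       622.0169     1,866.0507       7,464.2029
  4       800.00       571.9696     2,287.8783      11,439.3914
  5       800.00       525.9490     2,629.7452      15,778.4709
  6       800.00       483.6313     2,901.7878      20,312.5143
  7    10,800.00     6,003.6988    42,025.8916     336,207.1329
  Σ                  9,619.3412    53,799.8725     396,731.6371
P = 9,619.3412.
Convexity = Σ t(t+1)·PV / [P·(1+y)²] = 396,731.6371 / (9,619.3412 × 1.182656) = 34.87329.

34.87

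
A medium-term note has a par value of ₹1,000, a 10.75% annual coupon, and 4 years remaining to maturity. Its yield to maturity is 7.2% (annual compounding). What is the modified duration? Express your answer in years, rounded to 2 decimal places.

Periodic yield y = 0.072. First find Macaulay duration:
  t   CF        PV=CF/(1+0.072)^t    t·PV
  1       107.50       100.2799       100.2799
  2       107.50        93.5446       187.0893
  3       107.50        87.2618       261.7854
  4     1,107.50       838.6188     3,354.4752
  Σ                  1,119.7051     3,903.6297
P = 1,119.7051; Macaulay duration = 3,903.6297 / 1,119.7051 = 3.48630 years.
Modified duration = D_Mac / (1 + y) = 3.48630 / 1.072 = 3.25215 years.

3.25 years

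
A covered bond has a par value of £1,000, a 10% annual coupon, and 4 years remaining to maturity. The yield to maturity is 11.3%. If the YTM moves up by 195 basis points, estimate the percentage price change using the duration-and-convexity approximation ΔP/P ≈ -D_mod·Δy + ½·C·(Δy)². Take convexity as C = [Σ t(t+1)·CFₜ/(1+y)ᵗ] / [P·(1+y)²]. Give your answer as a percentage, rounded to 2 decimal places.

With y = 0.113:
  t   CF        PV=CF/(1+0.113)^t    t·PV        t(t+1)·PV
  1       100.00        89.8473        89.8473         179.6945
  2       100.00        80.7253       161.4506         484.3518
  3       100.00        72.5295       217.5884         870.3536
  4     1,100.00       716.8232     2,867.2926      14,336.4632
  Σ                    959.9252     3,336.1789      15,870.8631
P = 959.9252; D_Mac = 3.47546 yrs; D_mod = 3.12260 yrs; C = 13.34667.
Duration effect: -3.12260 × (+0.0195) = -0.060891
Convexity effect: 0.5 × 13.34667 × (0.0195)² = +0.0025375
ΔP/P ≈ -0.060891 + 0.0025375 = -0.058353 = -5.8353%.

-5.84%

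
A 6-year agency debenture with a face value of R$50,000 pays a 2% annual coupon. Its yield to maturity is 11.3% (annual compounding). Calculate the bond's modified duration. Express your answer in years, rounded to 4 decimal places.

Periodic yield y = 0.113. First find Macaulay duration:
  t   CF        PV=CF/(1+0.113)^t    t·PV
  1     1,000.00       898.4726       898.4726
  2     1,000.00       807.2530     1,614.5060
  3     1,000.00       725.2947     2,175.8841
  4     1,000.00       651.6574     2,606.6297
  5     1,000.00       585.4963     2,927.4817
  6    51,000.00    26,828.6729   160,972.0372
  Σ                 30,496.8469   171,195.0113
P = 30,496.8469; Macaulay duration = 171,195.0113 / 30,496.8469 = 5.61353 years.
Modified duration = D_Mac / (1 + y) = 5.61353 / 1.113 = 5.04360 years.

5.0436 years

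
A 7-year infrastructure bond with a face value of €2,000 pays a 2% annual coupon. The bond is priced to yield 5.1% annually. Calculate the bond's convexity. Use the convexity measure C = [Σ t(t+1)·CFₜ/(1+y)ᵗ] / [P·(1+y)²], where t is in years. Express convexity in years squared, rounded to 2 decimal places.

46.40

With y = 0.051:
  t   CF        PV=CF/(1+0.051)^t    t·PV        t(t+1)·PV
  1        40.00        38.0590        38.0590          76.1180
  2        40.00        36.2122        72.4243         217.2730
  3        40.00        34.4550       103.3649         413.4596
  4        40.00        32.7830       131.1321         655.6607
  5        40.00        31.1922       155.9611         935.7669
  6        40.00        29.6786       178.0717       1,246.5020
  7     2,040.00     1,440.1614    10,081.1295      80,649.0363
  Σ                  1,642.5414    10,760.1428      84,193.8165
P = 1,642.5414.
Convexity = Σ t(t+1)·PV / [P·(1+y)²] = 84,193.8165 / (1,642.5414 × 1.104601) = 46.40432.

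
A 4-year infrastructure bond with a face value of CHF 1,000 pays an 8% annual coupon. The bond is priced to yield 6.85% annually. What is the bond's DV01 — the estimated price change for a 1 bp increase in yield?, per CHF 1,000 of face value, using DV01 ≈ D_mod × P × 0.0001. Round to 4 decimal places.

CHF 0.3487

Periodic yield y = 0.0685.
  t   CF        PV=CF/(1+0.0685)^t    t·PV
  1        80.00        74.8713        74.8713
  2        80.00        70.0714       140.1428
  3        80.00        65.5792       196.7377
  4     1,080.00       828.5632     3,314.2529
  Σ                  1,039.0852     3,726.0048
P = 1,039.0852; D_Mac = 3.58585 yrs; D_mod = 3.35597 yrs.
DV01 ≈ 3.35597 × 1,039.0852 × 0.0001 = 0.348714.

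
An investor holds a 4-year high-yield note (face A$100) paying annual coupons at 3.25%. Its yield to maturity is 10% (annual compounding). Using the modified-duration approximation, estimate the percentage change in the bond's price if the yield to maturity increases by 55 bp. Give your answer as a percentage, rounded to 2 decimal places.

Periodic yield y = 0.1. Modified duration first:
  t   CF        PV=CF/(1+0.1)^t    t·PV
  1         3.25         2.9545         2.9545
  2         3.25         2.6860         5.3719
  3         3.25         2.4418         7.3253
  4       103.25        70.5211       282.0846
  Σ                     78.6034       297.7363
P = 78.6034; D_Mac = 3.78783 yrs; D_mod = 3.78783/(1+0.1) = 3.44348 yrs.
ΔP/P ≈ -D_mod · Δy = -3.44348 × (+0.0055) = -0.018939 = -1.8939%.

-1.89%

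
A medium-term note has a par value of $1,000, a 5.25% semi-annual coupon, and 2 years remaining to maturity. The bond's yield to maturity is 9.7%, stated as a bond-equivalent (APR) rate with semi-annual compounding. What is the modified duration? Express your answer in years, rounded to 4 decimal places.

Periodic yield y = 0.0485. First find Macaulay duration:
  t   CF        PV=CF/(1+0.0485)^t    t·PV
  1        26.25        25.0358        25.0358
  2        26.25        23.8777        47.7554
  3        26.25        22.7732        68.3196
  4     1,026.25       849.1403     3,396.5610
  Σ                    920.8269     3,537.6718
P = 920.8269; Macaulay duration = 3,537.6718 / 920.8269 = 3.84184 half-year periods = 1.92092 years.
Modified duration = D_Mac / (1 + y) = 1.92092 / 1.0485 = 1.83207 years.

1.8321 years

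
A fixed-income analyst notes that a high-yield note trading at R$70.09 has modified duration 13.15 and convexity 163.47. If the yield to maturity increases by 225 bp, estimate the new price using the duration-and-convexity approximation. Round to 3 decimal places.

Duration effect: -D_mod·Δy = -13.15 × (+0.0225) = -0.295875
Convexity effect: ½·C·(Δy)² = 0.5 × 163.47 × (0.0225)² = +0.04137834375
ΔP/P ≈ -0.295875 + 0.04137834375 = -0.25449665625
New price ≈ 70.09 × (1 - 0.25449665625) = 52.2523293634375.

R$52.252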